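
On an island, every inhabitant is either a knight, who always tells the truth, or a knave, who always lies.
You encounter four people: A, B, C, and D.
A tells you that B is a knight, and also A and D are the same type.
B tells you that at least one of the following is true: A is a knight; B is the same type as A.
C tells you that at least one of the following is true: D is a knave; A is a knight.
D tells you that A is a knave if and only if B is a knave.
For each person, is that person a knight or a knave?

A is a knight, B is a knight, C is a knight, and D is a knight.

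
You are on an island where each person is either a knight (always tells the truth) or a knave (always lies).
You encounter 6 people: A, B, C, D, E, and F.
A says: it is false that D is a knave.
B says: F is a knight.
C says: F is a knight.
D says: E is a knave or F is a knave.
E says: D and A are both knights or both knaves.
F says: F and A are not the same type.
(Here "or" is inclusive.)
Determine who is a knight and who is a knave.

Since A is a knave, "it is false that D is a knave" needs to be False, which holds.
Since B is a knight, "F is a knight" needs to be true, which holds.
As a knight, C's statement "F is a knight" should be true; it is.
Since D is a knave, "E is a knave or F is a knave" needs to be False, which holds.
Since E is a knight, "D and A are both knights or both knaves" needs to be true, which holds.
Since F is a knight, "F and A are not the same type" needs to be true, which holds.

A is a knave, B is a knight, C is a knight, D is a knave, E is a knight, and F is a knight.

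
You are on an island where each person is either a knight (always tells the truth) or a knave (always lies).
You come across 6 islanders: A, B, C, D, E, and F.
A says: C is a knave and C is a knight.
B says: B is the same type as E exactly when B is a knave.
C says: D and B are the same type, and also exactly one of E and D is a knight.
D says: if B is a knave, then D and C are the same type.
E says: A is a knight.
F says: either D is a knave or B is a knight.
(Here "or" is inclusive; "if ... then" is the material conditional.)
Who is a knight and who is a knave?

A is a knave, so "C is a knave and C is a knight" must be False — and it is.
B is a knight; "B is the same type as E exactly when B is a knave" is True, as required.
As a knight, C's statement "D and B are the same type, and also exactly one of E and D is a knight" should be True; it is.
D is a knight; "if B is a knave, then D and C are the same type" is True, as required.
E is a knave, and the claim "A is a knight" is indeed False.
F is a knight, so "either D is a knave or B is a knight" must be True — and it is.

Knights: B, C, D, and F. Knaves: A and E.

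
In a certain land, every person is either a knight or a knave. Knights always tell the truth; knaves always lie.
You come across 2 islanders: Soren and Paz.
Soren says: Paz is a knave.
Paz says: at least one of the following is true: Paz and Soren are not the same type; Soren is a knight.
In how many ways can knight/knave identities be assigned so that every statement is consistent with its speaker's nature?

Consistent assignments:
  Soren=knave, Paz=knight

1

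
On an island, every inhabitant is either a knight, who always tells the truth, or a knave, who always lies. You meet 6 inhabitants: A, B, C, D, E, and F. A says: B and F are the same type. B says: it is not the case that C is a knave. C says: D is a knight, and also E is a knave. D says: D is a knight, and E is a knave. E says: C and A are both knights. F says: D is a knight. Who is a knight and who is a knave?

Knights: A. Knaves: B, C, D, E, and F.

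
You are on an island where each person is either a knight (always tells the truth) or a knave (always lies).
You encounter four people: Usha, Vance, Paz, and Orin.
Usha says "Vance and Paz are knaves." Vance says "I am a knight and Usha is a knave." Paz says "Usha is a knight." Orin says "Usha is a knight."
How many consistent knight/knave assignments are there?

1

Consistent assignments:
  Usha=knave, Vance=knight, Paz=knave, Orin=knave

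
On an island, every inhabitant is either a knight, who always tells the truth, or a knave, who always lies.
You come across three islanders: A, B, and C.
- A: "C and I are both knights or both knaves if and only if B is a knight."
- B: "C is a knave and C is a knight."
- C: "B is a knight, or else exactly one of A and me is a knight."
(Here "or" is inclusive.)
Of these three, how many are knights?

0

The unique consistent assignment is A=knave, B=knave, C=knave.
That has 0 knights.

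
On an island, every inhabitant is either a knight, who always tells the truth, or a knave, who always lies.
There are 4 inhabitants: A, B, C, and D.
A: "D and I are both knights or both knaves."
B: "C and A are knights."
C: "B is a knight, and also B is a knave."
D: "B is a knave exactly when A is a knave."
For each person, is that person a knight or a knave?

A is a knave, B is a knave, C is a knave, and D is a knight.

Suppose A is a knight. Then A's statement "D and I are both knights or both knaves" would have to be true. Checking the 8 ways to assign the others, none is consistent with every speaker.
(For instance, with B=knave, C=knave, D=knight, D's claim "B is a knave exactly when A is a knave" comes out false where it would need to be true.)
So A must be a knave, making "D and I are both knights or both knaves" false. Taking A=knave, B=knave, C=knave, D=knight, each remaining statement checks out:
  B (knave): "C and A are knights" — false. ✓
  C (knave): "B is a knight, and also B is a knave" — false. ✓
  D (knight): "B is a knave exactly when A is a knave" — true. ✓
This is the unique consistent assignment.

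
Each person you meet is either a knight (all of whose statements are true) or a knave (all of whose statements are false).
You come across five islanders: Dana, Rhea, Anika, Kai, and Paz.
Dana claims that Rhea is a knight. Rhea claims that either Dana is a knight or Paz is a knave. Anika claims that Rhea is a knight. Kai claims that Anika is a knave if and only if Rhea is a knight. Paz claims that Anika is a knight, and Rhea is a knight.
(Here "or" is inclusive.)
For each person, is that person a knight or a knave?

Dana is a knight, Rhea is a knight, Anika is a knight, Kai is a knave, and Paz is a knight.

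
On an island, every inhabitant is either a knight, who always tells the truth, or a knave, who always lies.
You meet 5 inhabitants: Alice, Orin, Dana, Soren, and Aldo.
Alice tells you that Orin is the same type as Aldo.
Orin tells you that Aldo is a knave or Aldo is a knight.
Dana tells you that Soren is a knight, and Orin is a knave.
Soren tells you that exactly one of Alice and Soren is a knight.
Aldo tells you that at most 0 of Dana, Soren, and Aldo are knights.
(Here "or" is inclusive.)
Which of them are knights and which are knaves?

Knights: Orin and Soren. Knaves: Alice, Dana, and Aldo.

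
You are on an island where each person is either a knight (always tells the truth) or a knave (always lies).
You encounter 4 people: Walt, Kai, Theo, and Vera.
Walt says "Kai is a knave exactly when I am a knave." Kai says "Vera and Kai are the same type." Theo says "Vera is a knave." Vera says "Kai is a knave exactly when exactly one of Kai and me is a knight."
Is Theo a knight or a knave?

Theo is a knave.

Consistent assignments: {Walt=knight, Kai=knight, Theo=knave, Vera=knight}; {Walt=knave, Kai=knight, Theo=knave, Vera=knight}
In every consistent assignment, Theo is a knave.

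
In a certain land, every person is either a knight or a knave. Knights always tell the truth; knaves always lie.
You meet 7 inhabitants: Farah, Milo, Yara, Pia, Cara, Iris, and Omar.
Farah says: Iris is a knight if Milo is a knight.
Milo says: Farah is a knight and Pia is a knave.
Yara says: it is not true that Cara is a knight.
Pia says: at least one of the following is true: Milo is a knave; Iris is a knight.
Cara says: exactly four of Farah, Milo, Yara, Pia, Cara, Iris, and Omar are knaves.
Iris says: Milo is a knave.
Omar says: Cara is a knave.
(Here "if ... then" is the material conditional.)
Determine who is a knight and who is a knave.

Knights: Farah, Yara, Pia, Iris, and Omar. Knaves: Milo and Cara.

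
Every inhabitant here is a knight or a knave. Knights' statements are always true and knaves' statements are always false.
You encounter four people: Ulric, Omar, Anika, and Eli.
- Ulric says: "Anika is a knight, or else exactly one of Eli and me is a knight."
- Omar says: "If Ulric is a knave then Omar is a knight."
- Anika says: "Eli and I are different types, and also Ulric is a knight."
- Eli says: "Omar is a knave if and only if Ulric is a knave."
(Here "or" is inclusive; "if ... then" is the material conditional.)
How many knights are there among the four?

1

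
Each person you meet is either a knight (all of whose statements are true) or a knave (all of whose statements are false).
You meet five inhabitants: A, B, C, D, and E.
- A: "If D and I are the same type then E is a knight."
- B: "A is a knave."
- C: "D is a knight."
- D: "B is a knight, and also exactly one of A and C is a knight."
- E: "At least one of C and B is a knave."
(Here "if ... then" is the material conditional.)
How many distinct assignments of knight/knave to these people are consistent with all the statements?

1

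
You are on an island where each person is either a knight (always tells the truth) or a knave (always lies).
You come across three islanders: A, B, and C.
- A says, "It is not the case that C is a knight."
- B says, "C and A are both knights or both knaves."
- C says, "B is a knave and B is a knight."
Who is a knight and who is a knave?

A is a knight, B is a knave, and C is a knave.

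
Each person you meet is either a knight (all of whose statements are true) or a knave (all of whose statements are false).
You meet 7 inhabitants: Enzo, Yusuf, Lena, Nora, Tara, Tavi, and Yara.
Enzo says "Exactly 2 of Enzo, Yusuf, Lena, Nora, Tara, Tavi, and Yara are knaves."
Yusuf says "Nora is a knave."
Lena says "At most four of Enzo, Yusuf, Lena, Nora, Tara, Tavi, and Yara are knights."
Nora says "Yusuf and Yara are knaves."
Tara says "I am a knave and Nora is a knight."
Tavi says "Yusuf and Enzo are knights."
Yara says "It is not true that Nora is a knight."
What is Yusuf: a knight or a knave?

Yusuf is a knight.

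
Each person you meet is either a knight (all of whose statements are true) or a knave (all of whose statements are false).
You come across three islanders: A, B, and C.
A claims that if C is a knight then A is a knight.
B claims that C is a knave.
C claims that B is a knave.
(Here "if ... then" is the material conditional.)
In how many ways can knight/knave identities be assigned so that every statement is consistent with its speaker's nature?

Consistent assignments:
  A=knight, B=knight, C=knave
  A=knight, B=knave, C=knight
  A=knave, B=knave, C=knight

3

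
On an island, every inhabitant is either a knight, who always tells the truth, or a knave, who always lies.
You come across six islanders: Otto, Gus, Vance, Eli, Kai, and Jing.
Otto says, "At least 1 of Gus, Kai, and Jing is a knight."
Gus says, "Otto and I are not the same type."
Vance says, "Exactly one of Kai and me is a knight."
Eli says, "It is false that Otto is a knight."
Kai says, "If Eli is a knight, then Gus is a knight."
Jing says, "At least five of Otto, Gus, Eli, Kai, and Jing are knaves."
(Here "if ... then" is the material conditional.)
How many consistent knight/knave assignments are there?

Consistent assignments:
  Otto=knave, Gus=knave, Vance=knight, Eli=knight, Kai=knave, Jing=knave
  Otto=knave, Gus=knave, Vance=knave, Eli=knight, Kai=knave, Jing=knave

2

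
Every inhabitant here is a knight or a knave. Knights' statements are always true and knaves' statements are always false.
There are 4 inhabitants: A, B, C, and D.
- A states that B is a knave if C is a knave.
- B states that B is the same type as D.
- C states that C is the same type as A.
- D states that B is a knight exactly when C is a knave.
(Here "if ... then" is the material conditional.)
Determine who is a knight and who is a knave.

A is a knight, B is a knave, C is a knight, and D is a knight.

Suppose A is a knave. Then A's statement "B is a knave if C is a knave" would have to be false. Checking the 8 ways to assign the others, none is consistent with every speaker.
(For instance, with B=knave, C=knight, D=knight, A's claim "B is a knave if C is a knave" comes out true where it would need to be false.)
So A must be a knight, making "B is a knave if C is a knave" true. Taking A=knight, B=knave, C=knight, D=knight, each remaining statement checks out:
  B (knave): "B is the same type as D" — false. ✓
  C (knight): "C is the same type as A" — true. ✓
  D (knight): "B is a knight exactly when C is a knave" — true. ✓
This is the unique consistent assignment.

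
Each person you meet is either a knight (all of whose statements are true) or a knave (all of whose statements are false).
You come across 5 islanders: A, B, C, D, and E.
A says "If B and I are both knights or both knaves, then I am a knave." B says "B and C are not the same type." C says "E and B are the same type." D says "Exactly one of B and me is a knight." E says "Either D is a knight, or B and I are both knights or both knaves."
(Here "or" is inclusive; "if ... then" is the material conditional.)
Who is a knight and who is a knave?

Suppose A is a knave. Then A's statement "if B and I are both knights or both knaves, then I am a knave" would have to be false. Checking the 16 ways to assign the others, none is consistent with every speaker.
(For instance, with B=knave, C=knave, D=knight, E=knight, A's claim "if B and I are both knights or both knaves, then I am a knave" comes out true where it would need to be false.)
So A must be a knight, making "if B and I are both knights or both knaves, then I am a knave" true. Taking A=knight, B=knave, C=knave, D=knight, E=knight, each remaining statement checks out:
  B (knave): "B and C are not the same type" — false. ✓
  C (knave): "E and B are the same type" — false. ✓
  D (knight): "exactly one of B and me is a knight" — true. ✓
  E (knight): "either D is a knight, or B and I are both knights or both knaves" — true. ✓
This is the unique consistent assignment.

Knights: A, D, and E. Knaves: B and C.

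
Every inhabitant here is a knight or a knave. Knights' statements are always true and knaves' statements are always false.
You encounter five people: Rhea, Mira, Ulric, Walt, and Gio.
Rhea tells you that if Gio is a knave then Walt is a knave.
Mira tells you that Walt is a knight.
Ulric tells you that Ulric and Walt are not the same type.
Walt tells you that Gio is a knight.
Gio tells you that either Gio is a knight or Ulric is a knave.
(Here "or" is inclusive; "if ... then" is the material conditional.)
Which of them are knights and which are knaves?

Knights: Rhea and Ulric. Knaves: Mira, Walt, and Gio.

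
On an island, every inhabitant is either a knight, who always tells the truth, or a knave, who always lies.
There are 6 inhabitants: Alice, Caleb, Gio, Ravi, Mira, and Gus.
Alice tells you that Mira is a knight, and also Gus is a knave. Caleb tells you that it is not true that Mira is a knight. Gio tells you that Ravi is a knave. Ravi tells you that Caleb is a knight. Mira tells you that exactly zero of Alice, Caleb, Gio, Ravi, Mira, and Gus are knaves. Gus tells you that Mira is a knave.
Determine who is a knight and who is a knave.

As a knave, Alice's statement "Mira is a knight, and also Gus is a knave" should be false; it is.
Caleb is a knight, and the claim "it is not true that Mira is a knight" is indeed True.
Gio (knave): "Ravi is a knave" — false. ✓
Ravi is a knight, and the claim "Caleb is a knight" is indeed True.
Mira (knave): "exactly zero of Alice, Caleb, Gio, Ravi, Mira, and Gus are knaves" — false. ✓
Gus is a knight, and the claim "Mira is a knave" is indeed True.

Knights: Caleb, Ravi, and Gus. Knaves: Alice, Gio, and Mira.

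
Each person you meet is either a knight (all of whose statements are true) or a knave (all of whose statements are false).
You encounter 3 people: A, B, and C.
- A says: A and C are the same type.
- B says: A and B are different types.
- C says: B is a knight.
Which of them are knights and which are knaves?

Suppose A is a knight. Then A's statement "A and C are the same type" would have to be true. Checking the 4 ways to assign the others, none is consistent with every speaker.
(For instance, with B=knight, C=knight, B's claim "A and B are different types" comes out false where it would need to be true.)
So A must be a knave, making "A and C are the same type" false. Taking A=knave, B=knight, C=knight, each remaining statement checks out:
  B (knight): "A and B are different types" — true. ✓
  C (knight): "B is a knight" — true. ✓
This is the unique consistent assignment.

Knights: B and C. Knaves: A.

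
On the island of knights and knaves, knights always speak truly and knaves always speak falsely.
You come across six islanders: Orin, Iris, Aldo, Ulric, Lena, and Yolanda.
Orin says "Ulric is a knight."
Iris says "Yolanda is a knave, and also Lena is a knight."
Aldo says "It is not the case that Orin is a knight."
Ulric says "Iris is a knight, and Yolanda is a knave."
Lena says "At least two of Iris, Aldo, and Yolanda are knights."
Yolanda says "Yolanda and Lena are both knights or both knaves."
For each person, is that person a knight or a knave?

Orin is a knave, Iris is a knave, Aldo is a knight, Ulric is a knave, Lena is a knight, and Yolanda is a knight.

As a knave, Orin's statement "Ulric is a knight" should be False; it is.
Iris is a knave, and the claim "Yolanda is a knave, and also Lena is a knight" is indeed False.
Aldo (knight): "it is not the case that Orin is a knight" — True. ✓
Ulric is a knave, so "Iris is a knight, and Yolanda is a knave" must be False — and it is.
Lena is a knight, and the claim "at least two of Iris, Aldo, and Yolanda are knights" is indeed True.
Yolanda (knight): "Yolanda and Lena are both knights or both knaves" — True. ✓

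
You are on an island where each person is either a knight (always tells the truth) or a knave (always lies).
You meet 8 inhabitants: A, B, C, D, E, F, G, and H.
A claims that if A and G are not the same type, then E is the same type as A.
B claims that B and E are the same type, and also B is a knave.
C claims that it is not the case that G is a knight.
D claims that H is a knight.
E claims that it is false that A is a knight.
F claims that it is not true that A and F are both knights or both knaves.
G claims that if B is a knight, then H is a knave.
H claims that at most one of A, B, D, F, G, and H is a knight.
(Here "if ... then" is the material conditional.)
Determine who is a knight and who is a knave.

Knights: E, F, and G. Knaves: A, B, C, D, and H.

Since A is a knave, "if A and G are not the same type, then E is the same type as A" needs to be false, which holds.
B is a knave, and the claim "B and E are the same type, and also B is a knave" is indeed false.
Since C is a knave, "it is not the case that G is a knight" needs to be false, which holds.
D is a knave, and the claim "H is a knight" is indeed false.
E (knight): "it is false that A is a knight" — True. ✓
F is a knight; "it is not true that A and F are both knights or both knaves" is True, as required.
Since G is a knight, "if B is a knight, then H is a knave" needs to be True, which holds.
As a knave, H's statement "at most one of A, B, D, F, G, and H is a knight" should be false; it is.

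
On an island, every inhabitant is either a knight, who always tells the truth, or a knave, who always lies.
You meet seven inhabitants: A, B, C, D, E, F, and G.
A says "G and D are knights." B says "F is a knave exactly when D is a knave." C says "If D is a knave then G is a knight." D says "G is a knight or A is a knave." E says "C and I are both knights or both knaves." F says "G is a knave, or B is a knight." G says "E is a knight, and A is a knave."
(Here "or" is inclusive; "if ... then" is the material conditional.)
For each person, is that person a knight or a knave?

Knights: B, C, D, and F. Knaves: A, E, and G.

A (knave): "G and D are knights" — False. ✓
As a knight, B's statement "F is a knave exactly when D is a knave" should be true; it is.
C (knight): "if D is a knave then G is a knight" — true. ✓
As a knight, D's statement "G is a knight or A is a knave" should be true; it is.
E is a knave; "C and I are both knights or both knaves" is False, as required.
As a knight, F's statement "G is a knave, or B is a knight" should be true; it is.
G (knave): "E is a knight, and A is a knave" — False. ✓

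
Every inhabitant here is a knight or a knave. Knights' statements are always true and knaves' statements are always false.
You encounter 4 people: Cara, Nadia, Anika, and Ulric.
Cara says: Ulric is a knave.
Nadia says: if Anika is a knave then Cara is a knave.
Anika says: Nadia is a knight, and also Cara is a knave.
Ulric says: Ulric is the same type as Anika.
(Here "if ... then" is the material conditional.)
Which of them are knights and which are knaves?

Cara is a knave, Nadia is a knight, Anika is a knight, and Ulric is a knight.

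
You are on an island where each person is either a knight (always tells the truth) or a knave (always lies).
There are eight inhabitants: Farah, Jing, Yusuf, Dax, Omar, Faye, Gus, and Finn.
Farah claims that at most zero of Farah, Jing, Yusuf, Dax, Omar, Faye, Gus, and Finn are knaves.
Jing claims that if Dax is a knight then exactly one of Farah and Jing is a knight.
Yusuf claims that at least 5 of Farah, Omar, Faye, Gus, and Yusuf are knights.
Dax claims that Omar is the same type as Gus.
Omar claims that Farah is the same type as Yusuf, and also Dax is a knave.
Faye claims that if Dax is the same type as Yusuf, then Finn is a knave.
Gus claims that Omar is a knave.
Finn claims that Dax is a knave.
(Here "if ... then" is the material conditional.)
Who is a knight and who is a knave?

Farah is a knave, Jing is a knight, Yusuf is a knave, Dax is a knave, Omar is a knight, Faye is a knave, Gus is a knave, and Finn is a knight.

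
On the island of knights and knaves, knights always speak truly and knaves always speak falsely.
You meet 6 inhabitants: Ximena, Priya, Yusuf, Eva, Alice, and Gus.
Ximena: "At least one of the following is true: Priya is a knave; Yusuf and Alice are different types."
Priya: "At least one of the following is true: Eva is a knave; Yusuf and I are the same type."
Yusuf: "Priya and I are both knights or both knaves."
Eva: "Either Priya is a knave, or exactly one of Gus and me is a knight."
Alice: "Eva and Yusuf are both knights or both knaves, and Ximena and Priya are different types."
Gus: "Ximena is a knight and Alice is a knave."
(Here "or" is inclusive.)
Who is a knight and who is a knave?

As a knave, Ximena's statement "at least one of the following is true: Priya is a knave; Yusuf and Alice are different types" should be False; it is.
Priya is a knight, and the claim "at least one of the following is true: Eva is a knave; Yusuf and I are the same type" is indeed true.
Yusuf is a knight, and the claim "Priya and I are both knights or both knaves" is indeed true.
Eva is a knight, so "either Priya is a knave, or exactly one of Gus and me is a knight" must be true — and it is.
Since Alice is a knight, "Eva and Yusuf are both knights or both knaves, and Ximena and Priya are different types" needs to be true, which holds.
Since Gus is a knave, "Ximena is a knight and Alice is a knave" needs to be False, which holds.

Knights: Priya, Yusuf, Eva, and Alice. Knaves: Ximena and Gus.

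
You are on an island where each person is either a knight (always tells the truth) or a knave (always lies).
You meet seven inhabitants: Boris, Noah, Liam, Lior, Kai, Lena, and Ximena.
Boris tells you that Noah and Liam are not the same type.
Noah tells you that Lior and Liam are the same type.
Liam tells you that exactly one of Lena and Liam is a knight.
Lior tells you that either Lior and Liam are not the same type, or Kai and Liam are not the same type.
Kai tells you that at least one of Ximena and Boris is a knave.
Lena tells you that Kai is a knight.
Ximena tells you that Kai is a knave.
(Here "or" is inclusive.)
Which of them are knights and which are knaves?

Boris (knight): "Noah and Liam are not the same type" — True. ✓
As a knight, Noah's statement "Lior and Liam are the same type" should be True; it is.
Liam is a knave, so "exactly one of Lena and Liam is a knight" must be false — and it is.
As a knave, Lior's statement "either Lior and Liam are not the same type, or Kai and Liam are not the same type" should be false; it is.
As a knave, Kai's statement "at least one of Ximena and Boris is a knave" should be false; it is.
Lena (knave): "Kai is a knight" — false. ✓
Ximena is a knight; "Kai is a knave" is True, as required.

Boris is a knight, Noah is a knight, Liam is a knave, Lior is a knave, Kai is a knave, Lena is a knave, and Ximena is a knight.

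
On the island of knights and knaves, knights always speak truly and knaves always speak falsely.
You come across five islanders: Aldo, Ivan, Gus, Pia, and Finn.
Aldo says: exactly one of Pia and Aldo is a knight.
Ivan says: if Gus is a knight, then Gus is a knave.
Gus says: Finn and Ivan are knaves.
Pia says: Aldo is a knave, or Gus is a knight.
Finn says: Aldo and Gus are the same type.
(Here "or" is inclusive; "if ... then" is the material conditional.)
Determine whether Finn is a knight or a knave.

Finn is a knave.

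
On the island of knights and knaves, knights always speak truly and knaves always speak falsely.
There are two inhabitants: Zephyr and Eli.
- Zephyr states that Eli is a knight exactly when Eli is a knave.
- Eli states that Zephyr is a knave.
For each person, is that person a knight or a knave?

Knights: Eli. Knaves: Zephyr.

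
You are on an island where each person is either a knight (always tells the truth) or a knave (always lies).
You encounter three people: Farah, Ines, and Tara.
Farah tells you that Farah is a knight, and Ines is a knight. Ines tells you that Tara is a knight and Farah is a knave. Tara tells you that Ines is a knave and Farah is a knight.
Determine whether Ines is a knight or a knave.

Ines is a knave.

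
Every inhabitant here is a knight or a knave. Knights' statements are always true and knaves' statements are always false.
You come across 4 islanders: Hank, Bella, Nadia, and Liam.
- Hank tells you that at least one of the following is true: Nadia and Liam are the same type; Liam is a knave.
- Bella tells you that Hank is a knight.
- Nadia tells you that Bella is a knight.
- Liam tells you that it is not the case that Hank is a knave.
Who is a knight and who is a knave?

Hank is a knight, Bella is a knight, Nadia is a knight, and Liam is a knight.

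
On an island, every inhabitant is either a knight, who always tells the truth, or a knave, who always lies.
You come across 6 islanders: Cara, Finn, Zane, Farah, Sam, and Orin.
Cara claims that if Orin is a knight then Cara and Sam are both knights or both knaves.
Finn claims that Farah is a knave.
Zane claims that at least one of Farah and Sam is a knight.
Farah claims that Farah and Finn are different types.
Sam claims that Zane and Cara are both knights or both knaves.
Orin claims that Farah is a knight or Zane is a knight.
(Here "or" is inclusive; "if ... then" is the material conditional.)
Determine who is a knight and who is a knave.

Knights: Cara, Zane, Farah, Sam, and Orin. Knaves: Finn.

Cara (knight): "if Orin is a knight then Cara and Sam are both knights or both knaves" — true. ✓
Finn (knave): "Farah is a knave" — false. ✓
As a knight, Zane's statement "at least one of Farah and Sam is a knight" should be true; it is.
Since Farah is a knight, "Farah and Finn are different types" needs to be true, which holds.
Sam is a knight; "Zane and Cara are both knights or both knaves" is true, as required.
As a knight, Orin's statement "Farah is a knight or Zane is a knight" should be true; it is.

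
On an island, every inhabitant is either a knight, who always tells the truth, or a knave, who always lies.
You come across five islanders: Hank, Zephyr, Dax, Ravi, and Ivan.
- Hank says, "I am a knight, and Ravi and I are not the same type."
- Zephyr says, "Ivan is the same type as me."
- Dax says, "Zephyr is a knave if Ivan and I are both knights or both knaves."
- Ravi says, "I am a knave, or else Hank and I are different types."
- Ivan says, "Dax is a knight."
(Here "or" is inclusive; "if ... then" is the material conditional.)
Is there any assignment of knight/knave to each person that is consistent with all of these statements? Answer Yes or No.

Yes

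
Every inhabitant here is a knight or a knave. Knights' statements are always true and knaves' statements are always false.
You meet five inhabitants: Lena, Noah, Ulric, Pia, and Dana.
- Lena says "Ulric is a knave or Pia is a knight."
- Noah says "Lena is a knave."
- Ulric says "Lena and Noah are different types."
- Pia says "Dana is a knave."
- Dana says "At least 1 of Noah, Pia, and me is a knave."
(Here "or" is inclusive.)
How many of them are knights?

3

The unique consistent assignment is Lena=knave, Noah=knight, Ulric=knight, Pia=knave, Dana=knight.
That has 3 knights.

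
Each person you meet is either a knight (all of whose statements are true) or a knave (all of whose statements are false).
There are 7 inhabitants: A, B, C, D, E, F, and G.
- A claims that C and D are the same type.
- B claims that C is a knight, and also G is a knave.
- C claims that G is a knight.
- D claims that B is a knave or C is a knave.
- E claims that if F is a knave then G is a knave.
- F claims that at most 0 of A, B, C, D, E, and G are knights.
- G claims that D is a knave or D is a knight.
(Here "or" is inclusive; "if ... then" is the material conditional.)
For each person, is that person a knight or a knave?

Knights: A, C, D, and G. Knaves: B, E, and F.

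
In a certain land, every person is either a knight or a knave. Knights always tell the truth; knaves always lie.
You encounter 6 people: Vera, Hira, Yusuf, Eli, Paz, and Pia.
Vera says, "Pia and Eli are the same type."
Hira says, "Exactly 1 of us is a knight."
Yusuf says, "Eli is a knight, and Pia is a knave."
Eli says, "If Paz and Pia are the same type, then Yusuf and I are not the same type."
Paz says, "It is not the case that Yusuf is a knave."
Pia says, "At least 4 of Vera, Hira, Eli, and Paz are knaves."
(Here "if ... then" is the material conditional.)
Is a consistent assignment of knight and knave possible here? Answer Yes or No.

One consistent assignment: Vera=knave, Hira=knave, Yusuf=knight, Eli=knight, Paz=knight, Pia=knave.

Yes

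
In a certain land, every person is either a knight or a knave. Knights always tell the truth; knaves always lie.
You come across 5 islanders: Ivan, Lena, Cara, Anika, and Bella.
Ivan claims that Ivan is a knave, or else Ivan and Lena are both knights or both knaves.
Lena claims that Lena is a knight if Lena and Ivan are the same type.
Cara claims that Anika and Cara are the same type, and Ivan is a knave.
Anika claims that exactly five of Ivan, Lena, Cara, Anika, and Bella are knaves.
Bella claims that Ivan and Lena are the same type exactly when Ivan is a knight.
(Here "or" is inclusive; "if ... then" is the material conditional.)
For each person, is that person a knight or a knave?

Ivan is a knight, Lena is a knight, Cara is a knave, Anika is a knave, and Bella is a knight.

Ivan is a knight; "Ivan is a knave, or else Ivan and Lena are both knights or both knaves" is true, as required.
Lena is a knight, so "Lena is a knight if Lena and Ivan are the same type" must be true — and it is.
Since Cara is a knave, "Anika and Cara are the same type, and Ivan is a knave" needs to be false, which holds.
Since Anika is a knave, "exactly five of Ivan, Lena, Cara, Anika, and Bella are knaves" needs to be false, which holds.
Since Bella is a knight, "Ivan and Lena are the same type exactly when Ivan is a knight" needs to be true, which holds.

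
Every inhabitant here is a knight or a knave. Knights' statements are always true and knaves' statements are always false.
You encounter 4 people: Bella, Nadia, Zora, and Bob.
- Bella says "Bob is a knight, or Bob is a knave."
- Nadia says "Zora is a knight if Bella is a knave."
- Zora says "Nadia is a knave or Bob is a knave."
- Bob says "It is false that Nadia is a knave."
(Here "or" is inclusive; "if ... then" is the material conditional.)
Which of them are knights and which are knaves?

Bella is a knight, Nadia is a knight, Zora is a knave, and Bob is a knight.

Suppose Bella is a knave. Then Bella's statement "Bob is a knight, or Bob is a knave" would have to be false. Checking the 8 ways to assign the others, none is consistent with every speaker.
(For instance, with Nadia=knight, Zora=knave, Bob=knight, Bella's claim "Bob is a knight, or Bob is a knave" comes out true where it would need to be false.)
So Bella must be a knight, making "Bob is a knight, or Bob is a knave" true. Taking Bella=knight, Nadia=knight, Zora=knave, Bob=knight, each remaining statement checks out:
  Nadia (knight): "Zora is a knight if Bella is a knave" — true. ✓
  Zora (knave): "Nadia is a knave or Bob is a knave" — false. ✓
  Bob (knight): "it is false that Nadia is a knave" — true. ✓
This is the unique consistent assignment.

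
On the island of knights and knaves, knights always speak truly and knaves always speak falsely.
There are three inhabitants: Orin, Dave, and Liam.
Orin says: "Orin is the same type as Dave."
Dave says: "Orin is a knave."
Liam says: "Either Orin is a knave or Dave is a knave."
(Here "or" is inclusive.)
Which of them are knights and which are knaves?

As a knave, Orin's statement "Orin is the same type as Dave" should be False; it is.
As a knight, Dave's statement "Orin is a knave" should be true; it is.
Since Liam is a knight, "either Orin is a knave or Dave is a knave" needs to be true, which holds.

Orin is a knave, Dave is a knight, and Liam is a knight.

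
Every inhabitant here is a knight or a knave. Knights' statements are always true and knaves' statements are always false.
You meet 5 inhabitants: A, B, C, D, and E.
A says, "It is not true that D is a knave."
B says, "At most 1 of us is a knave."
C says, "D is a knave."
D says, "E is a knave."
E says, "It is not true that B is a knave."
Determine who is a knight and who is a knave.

A is a knight, so "it is not true that D is a knave" must be true — and it is.
B is a knave; "at most 1 of us is a knave" is False, as required.
C is a knave; "D is a knave" is False, as required.
Since D is a knight, "E is a knave" needs to be true, which holds.
E is a knave; "it is not true that B is a knave" is False, as required.

A is a knight, B is a knave, C is a knave, D is a knight, and E is a knave.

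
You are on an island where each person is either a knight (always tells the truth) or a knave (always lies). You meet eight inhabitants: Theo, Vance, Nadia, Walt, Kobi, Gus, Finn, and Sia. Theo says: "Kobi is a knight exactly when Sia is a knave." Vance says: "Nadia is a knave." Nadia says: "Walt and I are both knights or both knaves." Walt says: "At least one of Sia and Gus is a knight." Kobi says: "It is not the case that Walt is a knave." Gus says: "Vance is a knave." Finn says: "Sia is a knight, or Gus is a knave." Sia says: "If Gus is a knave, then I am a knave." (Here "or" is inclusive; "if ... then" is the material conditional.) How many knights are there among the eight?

6

The unique consistent assignment is Theo=knave, Vance=knave, Nadia=knight, Walt=knight, Kobi=knight, Gus=knight, Finn=knight, Sia=knight.
That has 6 knights.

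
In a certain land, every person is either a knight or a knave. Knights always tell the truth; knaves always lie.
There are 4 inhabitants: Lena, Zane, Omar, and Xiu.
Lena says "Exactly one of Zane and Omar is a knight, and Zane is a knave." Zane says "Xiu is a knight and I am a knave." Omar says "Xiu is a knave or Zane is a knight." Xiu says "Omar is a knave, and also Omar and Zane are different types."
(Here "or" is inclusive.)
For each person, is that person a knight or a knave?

Suppose Lena is a knave. Then Lena's statement "exactly one of Zane and Omar is a knight, and Zane is a knave" would have to be false. Checking the 8 ways to assign the others, none is consistent with every speaker.
(For instance, with Zane=knave, Omar=knight, Xiu=knave, Lena's claim "exactly one of Zane and Omar is a knight, and Zane is a knave" comes out true where it would need to be false.)
So Lena must be a knight, making "exactly one of Zane and Omar is a knight, and Zane is a knave" true. Taking Lena=knight, Zane=knave, Omar=knight, Xiu=knave, each remaining statement checks out:
  Zane (knave): "Xiu is a knight and I am a knave" — false. ✓
  Omar (knight): "Xiu is a knave or Zane is a knight" — true. ✓
  Xiu (knave): "Omar is a knave, and also Omar and Zane are different types" — false. ✓
This is the unique consistent assignment.

Lena is a knight, Zane is a knave, Omar is a knight, and Xiu is a knave.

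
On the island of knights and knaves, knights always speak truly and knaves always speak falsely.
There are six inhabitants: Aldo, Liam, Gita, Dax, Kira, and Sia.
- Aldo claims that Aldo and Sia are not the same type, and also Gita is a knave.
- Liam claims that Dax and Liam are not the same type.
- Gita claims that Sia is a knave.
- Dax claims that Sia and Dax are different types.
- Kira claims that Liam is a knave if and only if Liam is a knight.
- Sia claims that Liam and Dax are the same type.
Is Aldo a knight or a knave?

Aldo is a knave.

Consistent assignments: {Aldo=knave, Liam=knight, Gita=knight, Dax=knave, Kira=knave, Sia=knave}
In every consistent assignment, Aldo is a knave.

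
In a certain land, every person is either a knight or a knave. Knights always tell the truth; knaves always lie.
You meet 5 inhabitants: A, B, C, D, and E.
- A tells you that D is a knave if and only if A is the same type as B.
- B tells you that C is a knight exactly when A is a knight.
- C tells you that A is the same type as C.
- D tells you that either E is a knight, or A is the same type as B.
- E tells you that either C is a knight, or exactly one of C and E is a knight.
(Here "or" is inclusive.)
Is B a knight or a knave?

B is a knave.

Consistent assignments: {A=knight, B=knave, C=knave, D=knight, E=knight}
In every consistent assignment, B is a knave.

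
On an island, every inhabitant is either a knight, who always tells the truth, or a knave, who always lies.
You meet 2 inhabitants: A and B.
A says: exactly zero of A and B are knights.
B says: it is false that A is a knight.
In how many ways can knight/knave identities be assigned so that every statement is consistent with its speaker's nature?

1

Consistent assignments:
  A=knave, B=knight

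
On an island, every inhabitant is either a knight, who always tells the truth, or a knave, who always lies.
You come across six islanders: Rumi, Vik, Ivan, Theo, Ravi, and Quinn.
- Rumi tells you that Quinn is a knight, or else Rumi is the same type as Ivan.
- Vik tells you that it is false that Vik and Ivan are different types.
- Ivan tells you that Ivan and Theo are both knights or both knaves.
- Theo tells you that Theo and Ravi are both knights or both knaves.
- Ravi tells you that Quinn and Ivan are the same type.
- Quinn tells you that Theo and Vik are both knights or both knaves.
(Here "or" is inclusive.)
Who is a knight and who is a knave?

Rumi is a knight, Vik is a knight, Ivan is a knight, Theo is a knight, Ravi is a knight, and Quinn is a knight.

Since Rumi is a knight, "Quinn is a knight, or else Rumi is the same type as Ivan" needs to be true, which holds.
Vik is a knight, and the claim "it is false that Vik and Ivan are different types" is indeed true.
As a knight, Ivan's statement "Ivan and Theo are both knights or both knaves" should be true; it is.
Theo (knight): "Theo and Ravi are both knights or both knaves" — true. ✓
Ravi is a knight, and the claim "Quinn and Ivan are the same type" is indeed true.
As a knight, Quinn's statement "Theo and Vik are both knights or both knaves" should be true; it is.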